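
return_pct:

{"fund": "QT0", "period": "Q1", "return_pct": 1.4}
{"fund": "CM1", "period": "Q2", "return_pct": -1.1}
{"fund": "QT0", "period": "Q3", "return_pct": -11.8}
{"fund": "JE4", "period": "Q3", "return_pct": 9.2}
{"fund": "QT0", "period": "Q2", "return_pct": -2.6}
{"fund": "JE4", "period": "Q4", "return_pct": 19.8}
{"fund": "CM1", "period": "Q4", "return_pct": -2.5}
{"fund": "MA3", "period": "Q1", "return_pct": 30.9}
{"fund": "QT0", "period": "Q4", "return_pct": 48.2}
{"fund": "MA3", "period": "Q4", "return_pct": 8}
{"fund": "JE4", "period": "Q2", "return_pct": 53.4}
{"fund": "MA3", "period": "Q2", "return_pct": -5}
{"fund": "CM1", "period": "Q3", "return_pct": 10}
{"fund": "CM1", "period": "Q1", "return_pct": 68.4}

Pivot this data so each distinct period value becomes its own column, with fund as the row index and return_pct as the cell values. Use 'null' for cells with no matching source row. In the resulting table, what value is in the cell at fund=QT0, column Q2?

-2.6

The long row with fund=QT0, period=Q2 has return_pct=-2.6.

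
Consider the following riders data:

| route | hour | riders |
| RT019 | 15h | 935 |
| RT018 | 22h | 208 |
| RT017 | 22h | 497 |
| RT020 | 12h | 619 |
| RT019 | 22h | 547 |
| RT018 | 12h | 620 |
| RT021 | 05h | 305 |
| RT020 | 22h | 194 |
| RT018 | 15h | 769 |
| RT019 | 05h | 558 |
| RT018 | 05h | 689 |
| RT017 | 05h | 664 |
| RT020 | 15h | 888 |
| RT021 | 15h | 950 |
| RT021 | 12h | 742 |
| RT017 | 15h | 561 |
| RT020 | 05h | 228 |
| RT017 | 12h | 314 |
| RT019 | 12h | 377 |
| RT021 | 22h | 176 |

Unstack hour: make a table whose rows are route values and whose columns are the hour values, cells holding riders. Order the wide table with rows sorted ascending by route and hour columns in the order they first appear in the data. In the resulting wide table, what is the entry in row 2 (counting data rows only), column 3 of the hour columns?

With rows sorted ascending by route, row 2 is route=RT018. hour columns in first-appearance order: 15h, 22h, 12h, 05h; column 3 is 12h.
Long rows with route=RT018, hour=12h: riders = 620.

620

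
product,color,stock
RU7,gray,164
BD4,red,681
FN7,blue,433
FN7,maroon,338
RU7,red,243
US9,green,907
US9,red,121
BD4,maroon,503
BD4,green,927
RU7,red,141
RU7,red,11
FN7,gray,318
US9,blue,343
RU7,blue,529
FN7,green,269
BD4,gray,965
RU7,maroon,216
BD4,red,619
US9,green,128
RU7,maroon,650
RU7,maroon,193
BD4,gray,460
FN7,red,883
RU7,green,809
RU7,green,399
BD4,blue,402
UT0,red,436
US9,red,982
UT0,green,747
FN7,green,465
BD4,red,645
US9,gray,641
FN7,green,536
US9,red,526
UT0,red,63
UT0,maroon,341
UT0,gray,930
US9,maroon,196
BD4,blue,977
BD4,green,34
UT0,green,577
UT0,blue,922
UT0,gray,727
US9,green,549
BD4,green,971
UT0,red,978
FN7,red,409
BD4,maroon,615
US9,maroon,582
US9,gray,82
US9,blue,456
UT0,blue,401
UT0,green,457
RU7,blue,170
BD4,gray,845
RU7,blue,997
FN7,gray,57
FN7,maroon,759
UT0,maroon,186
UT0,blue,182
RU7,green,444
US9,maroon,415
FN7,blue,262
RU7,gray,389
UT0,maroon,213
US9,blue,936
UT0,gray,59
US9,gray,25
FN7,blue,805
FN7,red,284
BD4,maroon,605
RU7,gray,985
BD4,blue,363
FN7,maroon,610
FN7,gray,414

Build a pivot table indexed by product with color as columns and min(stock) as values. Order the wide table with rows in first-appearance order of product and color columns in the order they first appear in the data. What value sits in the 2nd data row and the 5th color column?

With rows in first-appearance order of product, row 2 is product=BD4. color columns in first-appearance order: gray, red, blue, maroon, green; column 5 is green.
Long rows with product=BD4, color=green: min(927, 34, 971) = 34.

34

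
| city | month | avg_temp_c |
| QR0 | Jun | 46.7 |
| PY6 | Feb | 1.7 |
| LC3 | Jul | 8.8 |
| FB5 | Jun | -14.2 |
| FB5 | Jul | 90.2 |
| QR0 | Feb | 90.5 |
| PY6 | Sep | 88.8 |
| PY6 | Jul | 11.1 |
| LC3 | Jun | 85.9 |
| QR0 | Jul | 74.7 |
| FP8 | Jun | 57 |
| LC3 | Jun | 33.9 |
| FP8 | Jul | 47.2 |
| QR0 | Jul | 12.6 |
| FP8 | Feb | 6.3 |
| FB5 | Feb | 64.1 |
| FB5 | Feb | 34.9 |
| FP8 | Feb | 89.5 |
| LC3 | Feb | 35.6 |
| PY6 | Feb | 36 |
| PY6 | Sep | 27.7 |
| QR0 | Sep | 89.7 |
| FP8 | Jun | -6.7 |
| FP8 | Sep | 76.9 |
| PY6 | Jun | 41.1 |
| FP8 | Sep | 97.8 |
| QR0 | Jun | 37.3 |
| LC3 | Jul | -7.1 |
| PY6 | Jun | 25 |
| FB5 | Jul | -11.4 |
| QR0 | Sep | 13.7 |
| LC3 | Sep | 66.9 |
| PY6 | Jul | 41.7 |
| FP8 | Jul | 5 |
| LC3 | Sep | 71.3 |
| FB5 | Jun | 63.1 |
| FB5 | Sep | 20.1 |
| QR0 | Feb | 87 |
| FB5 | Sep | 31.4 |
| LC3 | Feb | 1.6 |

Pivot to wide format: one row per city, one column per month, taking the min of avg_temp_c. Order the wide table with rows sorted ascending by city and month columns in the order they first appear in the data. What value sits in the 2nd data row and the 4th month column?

With rows sorted ascending by city, row 2 is city=FP8. month columns in first-appearance order: Jun, Feb, Jul, Sep; column 4 is Sep.
Long rows with city=FP8, month=Sep: min(76.9, 97.8) = 76.9.

76.9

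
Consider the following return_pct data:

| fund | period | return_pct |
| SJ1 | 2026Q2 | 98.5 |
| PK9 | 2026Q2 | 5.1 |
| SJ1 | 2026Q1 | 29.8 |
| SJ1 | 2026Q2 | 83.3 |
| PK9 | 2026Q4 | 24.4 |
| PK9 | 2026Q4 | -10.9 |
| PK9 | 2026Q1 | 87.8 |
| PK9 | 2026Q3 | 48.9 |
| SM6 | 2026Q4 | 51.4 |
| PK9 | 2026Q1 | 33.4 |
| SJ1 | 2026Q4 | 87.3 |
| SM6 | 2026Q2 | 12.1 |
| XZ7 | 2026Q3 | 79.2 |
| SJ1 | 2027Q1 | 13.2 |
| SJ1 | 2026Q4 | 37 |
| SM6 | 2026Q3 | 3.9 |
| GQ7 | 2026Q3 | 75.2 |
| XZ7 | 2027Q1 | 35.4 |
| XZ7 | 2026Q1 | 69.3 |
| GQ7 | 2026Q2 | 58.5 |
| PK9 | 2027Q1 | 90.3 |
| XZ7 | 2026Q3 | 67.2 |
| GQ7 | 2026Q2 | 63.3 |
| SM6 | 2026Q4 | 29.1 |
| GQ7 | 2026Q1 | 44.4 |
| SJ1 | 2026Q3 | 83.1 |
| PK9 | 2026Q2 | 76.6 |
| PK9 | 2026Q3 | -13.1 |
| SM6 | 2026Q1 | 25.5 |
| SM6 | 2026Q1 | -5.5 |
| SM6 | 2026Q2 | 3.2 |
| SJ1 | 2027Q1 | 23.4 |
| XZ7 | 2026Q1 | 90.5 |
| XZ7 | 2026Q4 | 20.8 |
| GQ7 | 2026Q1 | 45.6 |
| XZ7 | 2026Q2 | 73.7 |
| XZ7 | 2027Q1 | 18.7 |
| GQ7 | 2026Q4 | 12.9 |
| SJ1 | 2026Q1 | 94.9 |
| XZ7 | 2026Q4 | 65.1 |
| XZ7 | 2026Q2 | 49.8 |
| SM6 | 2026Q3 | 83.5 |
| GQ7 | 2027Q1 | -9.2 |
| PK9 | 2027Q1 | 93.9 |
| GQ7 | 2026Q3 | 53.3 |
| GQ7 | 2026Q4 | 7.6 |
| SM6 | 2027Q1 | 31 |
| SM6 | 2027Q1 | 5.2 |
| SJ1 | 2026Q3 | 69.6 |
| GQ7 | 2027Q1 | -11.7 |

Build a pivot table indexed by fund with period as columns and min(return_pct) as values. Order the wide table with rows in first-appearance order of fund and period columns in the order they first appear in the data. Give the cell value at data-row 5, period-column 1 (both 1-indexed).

With rows in first-appearance order of fund, row 5 is fund=GQ7. period columns in first-appearance order: 2026Q2, 2026Q1, 2026Q4, 2026Q3, 2027Q1; column 1 is 2026Q2.
Long rows with fund=GQ7, period=2026Q2: min(58.5, 63.3) = 58.5.

58.5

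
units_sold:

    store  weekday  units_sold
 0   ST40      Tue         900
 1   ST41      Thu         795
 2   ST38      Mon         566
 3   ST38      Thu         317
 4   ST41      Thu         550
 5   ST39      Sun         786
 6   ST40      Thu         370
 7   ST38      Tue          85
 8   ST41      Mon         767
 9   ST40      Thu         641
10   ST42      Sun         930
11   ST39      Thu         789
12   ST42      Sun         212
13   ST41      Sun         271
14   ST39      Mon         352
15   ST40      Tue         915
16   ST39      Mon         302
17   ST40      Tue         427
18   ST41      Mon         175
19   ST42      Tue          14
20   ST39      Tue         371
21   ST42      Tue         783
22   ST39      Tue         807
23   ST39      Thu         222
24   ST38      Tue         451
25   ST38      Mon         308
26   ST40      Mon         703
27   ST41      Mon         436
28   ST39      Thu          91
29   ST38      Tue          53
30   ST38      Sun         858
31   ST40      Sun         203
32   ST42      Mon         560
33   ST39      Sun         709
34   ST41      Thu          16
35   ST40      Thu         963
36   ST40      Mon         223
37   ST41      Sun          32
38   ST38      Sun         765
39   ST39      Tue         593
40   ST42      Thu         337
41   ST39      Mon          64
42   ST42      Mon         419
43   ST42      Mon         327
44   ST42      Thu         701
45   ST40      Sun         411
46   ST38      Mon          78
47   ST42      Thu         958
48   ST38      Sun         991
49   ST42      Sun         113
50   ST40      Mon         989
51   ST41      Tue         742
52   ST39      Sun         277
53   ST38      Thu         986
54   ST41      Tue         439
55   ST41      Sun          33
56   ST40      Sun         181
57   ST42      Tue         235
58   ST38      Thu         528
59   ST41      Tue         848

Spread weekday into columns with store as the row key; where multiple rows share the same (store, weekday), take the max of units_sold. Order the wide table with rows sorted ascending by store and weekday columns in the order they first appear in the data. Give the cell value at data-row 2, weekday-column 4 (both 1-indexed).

With rows sorted ascending by store, row 2 is store=ST39. weekday columns in first-appearance order: Tue, Thu, Mon, Sun; column 4 is Sun.
Long rows with store=ST39, weekday=Sun: max(786, 709, 277) = 786.

786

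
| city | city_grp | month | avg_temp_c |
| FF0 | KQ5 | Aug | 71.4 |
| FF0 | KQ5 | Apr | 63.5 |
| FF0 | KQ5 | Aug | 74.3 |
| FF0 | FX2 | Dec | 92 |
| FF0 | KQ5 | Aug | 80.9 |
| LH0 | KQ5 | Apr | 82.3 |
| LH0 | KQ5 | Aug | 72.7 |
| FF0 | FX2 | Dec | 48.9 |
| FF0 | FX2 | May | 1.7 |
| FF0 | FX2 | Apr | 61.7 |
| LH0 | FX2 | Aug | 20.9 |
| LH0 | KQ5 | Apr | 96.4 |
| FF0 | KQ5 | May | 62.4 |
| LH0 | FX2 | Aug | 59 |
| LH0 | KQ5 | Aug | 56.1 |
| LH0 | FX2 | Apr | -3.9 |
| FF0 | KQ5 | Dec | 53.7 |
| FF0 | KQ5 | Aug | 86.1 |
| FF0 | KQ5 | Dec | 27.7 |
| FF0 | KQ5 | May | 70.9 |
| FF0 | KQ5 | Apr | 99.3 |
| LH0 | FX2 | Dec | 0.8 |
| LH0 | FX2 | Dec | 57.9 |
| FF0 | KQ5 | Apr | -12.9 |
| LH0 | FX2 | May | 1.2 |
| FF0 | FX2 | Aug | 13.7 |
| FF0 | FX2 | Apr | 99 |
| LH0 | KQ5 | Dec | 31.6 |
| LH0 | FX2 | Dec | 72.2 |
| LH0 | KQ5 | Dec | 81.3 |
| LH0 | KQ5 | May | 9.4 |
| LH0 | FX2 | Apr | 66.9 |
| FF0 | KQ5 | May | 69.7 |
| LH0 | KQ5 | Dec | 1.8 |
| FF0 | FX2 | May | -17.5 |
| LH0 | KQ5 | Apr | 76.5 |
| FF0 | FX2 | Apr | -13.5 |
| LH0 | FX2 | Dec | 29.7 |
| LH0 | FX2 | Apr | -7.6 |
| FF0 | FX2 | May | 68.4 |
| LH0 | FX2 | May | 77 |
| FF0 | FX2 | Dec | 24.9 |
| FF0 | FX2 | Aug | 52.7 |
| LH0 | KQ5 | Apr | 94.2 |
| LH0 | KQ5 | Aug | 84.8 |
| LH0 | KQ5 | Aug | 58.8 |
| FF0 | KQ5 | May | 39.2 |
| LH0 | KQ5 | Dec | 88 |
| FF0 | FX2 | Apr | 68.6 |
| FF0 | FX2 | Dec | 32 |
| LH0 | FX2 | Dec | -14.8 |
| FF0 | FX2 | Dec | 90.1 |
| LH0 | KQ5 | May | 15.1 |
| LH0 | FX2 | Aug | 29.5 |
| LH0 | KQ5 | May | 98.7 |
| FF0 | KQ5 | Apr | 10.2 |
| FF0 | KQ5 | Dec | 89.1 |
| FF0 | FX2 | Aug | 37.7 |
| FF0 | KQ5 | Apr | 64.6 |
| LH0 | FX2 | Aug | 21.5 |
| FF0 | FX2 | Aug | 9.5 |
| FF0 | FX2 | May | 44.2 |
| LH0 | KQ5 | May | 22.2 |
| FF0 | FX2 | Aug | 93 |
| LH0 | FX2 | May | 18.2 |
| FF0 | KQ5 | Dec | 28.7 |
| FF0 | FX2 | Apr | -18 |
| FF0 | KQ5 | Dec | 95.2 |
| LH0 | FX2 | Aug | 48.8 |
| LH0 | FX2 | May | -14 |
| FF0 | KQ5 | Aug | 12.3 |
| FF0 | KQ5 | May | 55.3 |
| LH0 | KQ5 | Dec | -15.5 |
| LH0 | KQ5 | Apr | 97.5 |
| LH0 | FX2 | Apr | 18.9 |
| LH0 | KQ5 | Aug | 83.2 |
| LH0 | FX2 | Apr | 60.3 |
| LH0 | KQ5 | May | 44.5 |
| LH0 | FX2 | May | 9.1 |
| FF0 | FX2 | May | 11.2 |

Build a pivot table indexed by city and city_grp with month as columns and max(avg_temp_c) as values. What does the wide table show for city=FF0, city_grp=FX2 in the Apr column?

99

Rows with city=FF0, city_grp=FX2 and month=Apr: avg_temp_c values are 61.7, 99, -13.5, 68.6, -18.
max(61.7, 99, -13.5, 68.6, -18) = 99.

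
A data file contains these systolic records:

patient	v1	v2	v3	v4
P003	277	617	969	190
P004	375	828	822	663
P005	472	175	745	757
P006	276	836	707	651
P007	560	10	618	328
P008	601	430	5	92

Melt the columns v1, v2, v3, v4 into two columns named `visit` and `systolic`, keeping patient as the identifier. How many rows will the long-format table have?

6 patient values × 4 melted columns = 24 rows.

24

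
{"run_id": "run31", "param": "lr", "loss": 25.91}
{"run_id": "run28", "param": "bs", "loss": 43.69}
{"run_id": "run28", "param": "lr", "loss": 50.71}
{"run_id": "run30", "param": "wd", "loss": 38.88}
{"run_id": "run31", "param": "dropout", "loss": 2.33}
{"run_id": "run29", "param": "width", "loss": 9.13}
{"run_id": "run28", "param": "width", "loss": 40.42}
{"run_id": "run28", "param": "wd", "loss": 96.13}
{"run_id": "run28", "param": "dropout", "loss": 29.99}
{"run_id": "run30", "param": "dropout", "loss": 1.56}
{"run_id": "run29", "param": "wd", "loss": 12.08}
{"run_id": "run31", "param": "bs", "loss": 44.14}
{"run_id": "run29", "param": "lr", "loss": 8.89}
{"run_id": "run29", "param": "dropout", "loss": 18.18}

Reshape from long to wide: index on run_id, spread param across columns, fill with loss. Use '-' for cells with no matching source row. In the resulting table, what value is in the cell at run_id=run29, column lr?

8.89

The long row with run_id=run29, param=lr has loss=8.89.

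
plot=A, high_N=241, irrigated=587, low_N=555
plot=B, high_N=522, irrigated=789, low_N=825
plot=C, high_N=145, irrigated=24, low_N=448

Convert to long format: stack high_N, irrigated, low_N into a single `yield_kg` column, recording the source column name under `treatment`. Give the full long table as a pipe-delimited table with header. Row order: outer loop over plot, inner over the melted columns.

Each (plot, column) pair becomes one row: 3 × 3 = 9 rows.
For example, (A, high_N) → yield_kg=241.

| plot | treatment | yield_kg |
| A | high_N | 241 |
| A | irrigated | 587 |
| A | low_N | 555 |
| B | high_N | 522 |
| B | irrigated | 789 |
| B | low_N | 825 |
| C | high_N | 145 |
| C | irrigated | 24 |
| C | low_N | 448 |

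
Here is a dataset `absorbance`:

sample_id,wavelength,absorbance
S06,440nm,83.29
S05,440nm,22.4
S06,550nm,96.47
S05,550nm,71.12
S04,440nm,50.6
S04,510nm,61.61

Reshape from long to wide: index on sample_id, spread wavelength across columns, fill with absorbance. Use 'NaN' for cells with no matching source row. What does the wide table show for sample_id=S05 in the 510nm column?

No long-format row has sample_id=S05 and wavelength=510nm, so the cell is NaN.

NaN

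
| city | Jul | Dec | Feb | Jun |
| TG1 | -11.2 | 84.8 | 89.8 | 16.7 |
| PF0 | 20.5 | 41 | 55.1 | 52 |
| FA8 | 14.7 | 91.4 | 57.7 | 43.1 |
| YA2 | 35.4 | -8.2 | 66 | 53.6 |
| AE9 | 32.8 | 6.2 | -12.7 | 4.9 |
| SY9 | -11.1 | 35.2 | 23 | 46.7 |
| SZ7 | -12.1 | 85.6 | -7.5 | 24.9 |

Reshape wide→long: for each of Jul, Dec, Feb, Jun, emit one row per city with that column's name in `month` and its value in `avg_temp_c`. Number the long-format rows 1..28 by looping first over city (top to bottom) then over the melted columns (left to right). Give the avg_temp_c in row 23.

23

28 rows total (7 × 4). Row 23: index ⌊(23-1)/4⌋ = 5 into city → SY9; (23-1) mod 4 = 2 into the melted columns → Feb.
So row 23 is (SY9, Feb, 23); avg_temp_c = 23.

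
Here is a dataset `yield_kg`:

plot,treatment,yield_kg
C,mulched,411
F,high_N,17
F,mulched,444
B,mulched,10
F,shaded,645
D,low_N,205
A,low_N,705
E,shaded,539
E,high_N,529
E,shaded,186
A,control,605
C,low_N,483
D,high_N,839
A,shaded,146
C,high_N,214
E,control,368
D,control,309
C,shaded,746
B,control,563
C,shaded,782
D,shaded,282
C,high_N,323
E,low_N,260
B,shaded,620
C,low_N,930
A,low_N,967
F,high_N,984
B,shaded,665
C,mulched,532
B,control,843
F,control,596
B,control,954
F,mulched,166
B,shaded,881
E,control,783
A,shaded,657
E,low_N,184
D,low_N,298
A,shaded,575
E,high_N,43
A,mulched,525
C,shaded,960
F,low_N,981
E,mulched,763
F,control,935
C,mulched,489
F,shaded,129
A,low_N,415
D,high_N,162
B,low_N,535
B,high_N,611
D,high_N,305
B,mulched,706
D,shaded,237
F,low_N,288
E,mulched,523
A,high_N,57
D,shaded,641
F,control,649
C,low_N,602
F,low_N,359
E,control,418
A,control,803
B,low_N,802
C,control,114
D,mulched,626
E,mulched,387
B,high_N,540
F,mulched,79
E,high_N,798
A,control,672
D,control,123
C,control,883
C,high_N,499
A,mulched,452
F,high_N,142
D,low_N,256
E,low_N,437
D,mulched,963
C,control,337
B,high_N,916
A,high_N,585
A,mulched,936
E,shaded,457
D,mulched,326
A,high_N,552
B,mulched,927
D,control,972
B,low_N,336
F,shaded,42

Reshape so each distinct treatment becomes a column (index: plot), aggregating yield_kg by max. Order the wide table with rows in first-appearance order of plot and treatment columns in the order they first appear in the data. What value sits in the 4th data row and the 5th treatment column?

With rows in first-appearance order of plot, row 4 is plot=D. treatment columns in first-appearance order: mulched, high_N, shaded, low_N, control; column 5 is control.
Long rows with plot=D, treatment=control: max(309, 123, 972) = 972.

972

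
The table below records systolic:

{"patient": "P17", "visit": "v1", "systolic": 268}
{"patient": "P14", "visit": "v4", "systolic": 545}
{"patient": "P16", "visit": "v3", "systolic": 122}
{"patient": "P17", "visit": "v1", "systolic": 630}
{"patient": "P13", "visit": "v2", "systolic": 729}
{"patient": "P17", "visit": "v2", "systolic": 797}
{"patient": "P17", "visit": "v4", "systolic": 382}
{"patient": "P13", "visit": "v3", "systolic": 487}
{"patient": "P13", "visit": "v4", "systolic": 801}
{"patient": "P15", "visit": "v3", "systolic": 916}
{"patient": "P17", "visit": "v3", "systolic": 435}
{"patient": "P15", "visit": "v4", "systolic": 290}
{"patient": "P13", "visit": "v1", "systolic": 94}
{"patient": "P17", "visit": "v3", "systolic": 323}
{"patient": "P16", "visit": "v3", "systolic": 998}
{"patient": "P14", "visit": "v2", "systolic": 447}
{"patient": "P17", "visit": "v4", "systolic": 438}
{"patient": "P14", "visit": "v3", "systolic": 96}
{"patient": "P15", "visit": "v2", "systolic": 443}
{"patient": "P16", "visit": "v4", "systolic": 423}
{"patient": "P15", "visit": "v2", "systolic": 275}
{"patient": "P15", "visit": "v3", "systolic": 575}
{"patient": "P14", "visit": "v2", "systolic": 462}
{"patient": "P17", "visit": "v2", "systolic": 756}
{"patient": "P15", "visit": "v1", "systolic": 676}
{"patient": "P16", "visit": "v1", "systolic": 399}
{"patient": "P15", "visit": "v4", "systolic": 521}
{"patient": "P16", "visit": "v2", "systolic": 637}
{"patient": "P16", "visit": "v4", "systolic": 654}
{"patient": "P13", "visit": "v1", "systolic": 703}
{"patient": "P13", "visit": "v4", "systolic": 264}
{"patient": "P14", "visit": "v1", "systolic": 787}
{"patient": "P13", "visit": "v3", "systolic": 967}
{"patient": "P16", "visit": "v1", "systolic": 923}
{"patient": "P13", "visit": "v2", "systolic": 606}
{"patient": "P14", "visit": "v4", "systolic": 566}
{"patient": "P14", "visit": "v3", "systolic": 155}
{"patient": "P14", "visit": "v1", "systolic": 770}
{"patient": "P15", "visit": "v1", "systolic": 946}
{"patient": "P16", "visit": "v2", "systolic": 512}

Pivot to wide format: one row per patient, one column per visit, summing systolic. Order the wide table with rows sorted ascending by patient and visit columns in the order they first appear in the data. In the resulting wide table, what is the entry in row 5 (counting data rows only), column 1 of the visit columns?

With rows sorted ascending by patient, row 5 is patient=P17. visit columns in first-appearance order: v1, v4, v3, v2; column 1 is v1.
Long rows with patient=P17, visit=v1: 268 + 630 = 898.

898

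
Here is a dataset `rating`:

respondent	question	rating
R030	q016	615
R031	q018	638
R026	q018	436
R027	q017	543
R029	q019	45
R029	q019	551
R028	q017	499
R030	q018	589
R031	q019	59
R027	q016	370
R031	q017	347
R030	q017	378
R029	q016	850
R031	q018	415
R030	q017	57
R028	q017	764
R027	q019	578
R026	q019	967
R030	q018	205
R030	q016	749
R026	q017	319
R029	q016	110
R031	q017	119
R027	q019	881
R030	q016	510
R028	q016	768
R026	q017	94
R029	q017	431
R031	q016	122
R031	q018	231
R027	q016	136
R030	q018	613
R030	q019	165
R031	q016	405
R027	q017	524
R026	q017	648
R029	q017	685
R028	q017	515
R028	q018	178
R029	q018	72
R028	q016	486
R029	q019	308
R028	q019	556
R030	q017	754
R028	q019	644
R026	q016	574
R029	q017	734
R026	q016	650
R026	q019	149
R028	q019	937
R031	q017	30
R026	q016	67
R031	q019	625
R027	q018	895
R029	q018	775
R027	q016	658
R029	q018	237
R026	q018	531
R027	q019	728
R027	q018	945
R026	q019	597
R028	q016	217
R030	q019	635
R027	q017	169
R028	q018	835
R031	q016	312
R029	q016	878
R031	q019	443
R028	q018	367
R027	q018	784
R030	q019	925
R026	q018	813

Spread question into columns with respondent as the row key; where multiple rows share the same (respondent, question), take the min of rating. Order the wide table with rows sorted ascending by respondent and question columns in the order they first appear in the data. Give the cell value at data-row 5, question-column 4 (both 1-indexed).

165

With rows sorted ascending by respondent, row 5 is respondent=R030. question columns in first-appearance order: q016, q018, q017, q019; column 4 is q019.
Long rows with respondent=R030, question=q019: min(165, 635, 925) = 165.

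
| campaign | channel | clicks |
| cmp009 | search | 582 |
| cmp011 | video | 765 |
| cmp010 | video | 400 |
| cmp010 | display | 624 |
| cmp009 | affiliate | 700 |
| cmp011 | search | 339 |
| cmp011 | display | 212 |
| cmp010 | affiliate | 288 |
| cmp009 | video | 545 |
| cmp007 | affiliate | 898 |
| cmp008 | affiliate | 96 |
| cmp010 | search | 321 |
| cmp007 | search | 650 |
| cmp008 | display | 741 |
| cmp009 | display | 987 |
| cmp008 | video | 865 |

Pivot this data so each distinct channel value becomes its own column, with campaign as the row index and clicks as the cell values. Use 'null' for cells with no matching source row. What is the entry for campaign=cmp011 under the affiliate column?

null

No long-format row has campaign=cmp011 and channel=affiliate, so the cell is null.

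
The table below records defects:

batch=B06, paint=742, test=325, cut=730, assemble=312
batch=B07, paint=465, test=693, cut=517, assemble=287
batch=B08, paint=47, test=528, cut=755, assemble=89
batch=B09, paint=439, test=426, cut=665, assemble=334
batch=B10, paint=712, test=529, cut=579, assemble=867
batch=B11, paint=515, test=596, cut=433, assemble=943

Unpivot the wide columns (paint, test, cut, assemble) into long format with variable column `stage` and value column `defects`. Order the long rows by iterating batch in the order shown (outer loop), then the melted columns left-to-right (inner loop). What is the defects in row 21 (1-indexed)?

515

24 rows total (6 × 4). Row 21: index ⌊(21-1)/4⌋ = 5 into batch → B11; (21-1) mod 4 = 0 into the melted columns → paint.
So row 21 is (B11, paint, 515); defects = 515.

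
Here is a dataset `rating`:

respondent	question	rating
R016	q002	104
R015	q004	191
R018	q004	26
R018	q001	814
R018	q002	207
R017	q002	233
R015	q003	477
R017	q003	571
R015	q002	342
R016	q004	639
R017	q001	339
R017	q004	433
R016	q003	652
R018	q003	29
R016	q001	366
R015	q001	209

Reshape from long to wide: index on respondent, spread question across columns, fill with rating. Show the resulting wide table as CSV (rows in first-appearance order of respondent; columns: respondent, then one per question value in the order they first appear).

Columns: respondent plus the 4 distinct question values (q002, q004, q001, q003).
For example, row R016 column q002 takes rating=104 from the long row (R016, q002).

respondent,q002,q004,q001,q003
R016,104,639,366,652
R015,342,191,209,477
R018,207,26,814,29
R017,233,433,339,571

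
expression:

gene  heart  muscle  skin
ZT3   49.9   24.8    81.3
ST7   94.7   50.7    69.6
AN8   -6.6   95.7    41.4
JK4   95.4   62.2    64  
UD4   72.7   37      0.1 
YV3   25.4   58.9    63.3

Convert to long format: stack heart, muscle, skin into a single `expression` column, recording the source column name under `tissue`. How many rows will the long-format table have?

6 gene values × 3 melted columns = 18 rows.

18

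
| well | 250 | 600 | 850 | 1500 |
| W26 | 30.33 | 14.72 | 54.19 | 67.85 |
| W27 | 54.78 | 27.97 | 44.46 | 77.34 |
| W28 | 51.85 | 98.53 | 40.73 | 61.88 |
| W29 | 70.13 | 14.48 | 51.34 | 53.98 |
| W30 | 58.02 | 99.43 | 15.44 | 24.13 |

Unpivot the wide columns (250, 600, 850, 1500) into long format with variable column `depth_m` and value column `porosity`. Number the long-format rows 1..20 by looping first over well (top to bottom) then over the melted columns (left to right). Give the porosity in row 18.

99.43

20 rows total (5 × 4). Row 18: index ⌊(18-1)/4⌋ = 4 into well → W30; (18-1) mod 4 = 1 into the melted columns → 600.
So row 18 is (W30, 600, 99.43); porosity = 99.43.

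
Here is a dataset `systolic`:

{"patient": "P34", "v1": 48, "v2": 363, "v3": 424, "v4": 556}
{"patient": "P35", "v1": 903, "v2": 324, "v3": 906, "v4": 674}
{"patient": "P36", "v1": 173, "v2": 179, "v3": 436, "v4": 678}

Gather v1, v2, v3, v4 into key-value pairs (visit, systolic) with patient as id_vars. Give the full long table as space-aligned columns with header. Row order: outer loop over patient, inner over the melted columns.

patient  visit  systolic
P34      v1     48      
P34      v2     363     
P34      v3     424     
P34      v4     556     
P35      v1     903     
P35      v2     324     
P35      v3     906     
P35      v4     674     
P36      v1     173     
P36      v2     179     
P36      v3     436     
P36      v4     678     

Each (patient, column) pair becomes one row: 3 × 4 = 12 rows.
For example, (P34, v1) → systolic=48.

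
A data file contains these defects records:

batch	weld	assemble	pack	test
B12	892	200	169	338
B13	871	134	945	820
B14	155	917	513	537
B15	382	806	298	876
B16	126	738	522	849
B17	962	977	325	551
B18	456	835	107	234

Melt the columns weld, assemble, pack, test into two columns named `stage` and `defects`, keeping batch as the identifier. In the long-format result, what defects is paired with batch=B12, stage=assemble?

Unpivoting turns each (batch, wide-column) pair into one long row.
The wide cell at row B12, column assemble holds 200, so the long row (B12, assemble) has defects=200.

200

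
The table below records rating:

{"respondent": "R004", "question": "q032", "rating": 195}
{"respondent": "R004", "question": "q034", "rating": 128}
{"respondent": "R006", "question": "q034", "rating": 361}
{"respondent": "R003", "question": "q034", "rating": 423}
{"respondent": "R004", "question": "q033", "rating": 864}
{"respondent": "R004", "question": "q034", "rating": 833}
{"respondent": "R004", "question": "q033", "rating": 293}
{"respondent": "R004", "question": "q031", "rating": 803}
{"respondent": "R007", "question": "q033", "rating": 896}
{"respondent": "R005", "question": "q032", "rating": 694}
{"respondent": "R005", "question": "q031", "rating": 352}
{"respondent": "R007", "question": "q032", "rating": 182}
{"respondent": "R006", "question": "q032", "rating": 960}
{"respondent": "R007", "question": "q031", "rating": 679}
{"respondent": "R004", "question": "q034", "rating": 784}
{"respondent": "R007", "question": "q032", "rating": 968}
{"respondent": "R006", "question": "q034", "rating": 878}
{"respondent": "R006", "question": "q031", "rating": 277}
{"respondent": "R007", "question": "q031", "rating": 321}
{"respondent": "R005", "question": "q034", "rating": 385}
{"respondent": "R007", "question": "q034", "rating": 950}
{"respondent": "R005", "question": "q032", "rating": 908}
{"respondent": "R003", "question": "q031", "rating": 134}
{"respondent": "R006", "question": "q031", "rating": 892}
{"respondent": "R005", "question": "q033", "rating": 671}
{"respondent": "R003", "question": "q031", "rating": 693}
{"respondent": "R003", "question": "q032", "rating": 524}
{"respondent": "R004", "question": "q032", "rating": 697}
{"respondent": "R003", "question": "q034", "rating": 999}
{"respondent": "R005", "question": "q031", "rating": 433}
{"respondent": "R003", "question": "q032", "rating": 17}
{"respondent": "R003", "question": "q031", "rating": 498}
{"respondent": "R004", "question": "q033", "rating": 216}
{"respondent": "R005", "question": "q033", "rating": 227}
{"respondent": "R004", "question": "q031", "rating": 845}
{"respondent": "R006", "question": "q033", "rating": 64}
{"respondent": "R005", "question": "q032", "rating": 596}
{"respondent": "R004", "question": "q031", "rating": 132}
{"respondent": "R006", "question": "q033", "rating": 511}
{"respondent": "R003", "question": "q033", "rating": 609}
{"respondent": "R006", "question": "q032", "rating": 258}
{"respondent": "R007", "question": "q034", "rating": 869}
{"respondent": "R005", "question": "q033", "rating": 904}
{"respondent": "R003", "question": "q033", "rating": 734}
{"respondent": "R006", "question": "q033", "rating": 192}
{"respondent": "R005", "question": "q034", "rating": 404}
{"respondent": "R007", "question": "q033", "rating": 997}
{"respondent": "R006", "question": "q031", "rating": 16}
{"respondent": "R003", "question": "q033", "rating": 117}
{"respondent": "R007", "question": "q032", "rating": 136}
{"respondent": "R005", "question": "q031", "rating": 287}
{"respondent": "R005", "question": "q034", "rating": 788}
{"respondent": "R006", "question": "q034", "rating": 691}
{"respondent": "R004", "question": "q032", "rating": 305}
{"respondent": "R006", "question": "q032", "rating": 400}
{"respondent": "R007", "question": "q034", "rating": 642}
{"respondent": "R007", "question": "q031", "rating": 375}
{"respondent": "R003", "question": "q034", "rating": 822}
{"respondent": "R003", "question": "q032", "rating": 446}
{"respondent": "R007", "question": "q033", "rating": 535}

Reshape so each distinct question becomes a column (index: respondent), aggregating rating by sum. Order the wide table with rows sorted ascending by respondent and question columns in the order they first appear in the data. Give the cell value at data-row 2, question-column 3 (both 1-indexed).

With rows sorted ascending by respondent, row 2 is respondent=R004. question columns in first-appearance order: q032, q034, q033, q031; column 3 is q033.
Long rows with respondent=R004, question=q033: 864 + 293 + 216 = 1373.

1373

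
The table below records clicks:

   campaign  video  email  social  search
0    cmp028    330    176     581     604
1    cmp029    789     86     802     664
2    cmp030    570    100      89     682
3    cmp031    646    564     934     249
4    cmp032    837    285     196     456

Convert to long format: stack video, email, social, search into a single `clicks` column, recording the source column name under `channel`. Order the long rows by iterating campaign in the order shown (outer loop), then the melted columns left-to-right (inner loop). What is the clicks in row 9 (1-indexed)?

20 rows total (5 × 4). Row 9: index ⌊(9-1)/4⌋ = 2 into campaign → cmp030; (9-1) mod 4 = 0 into the melted columns → video.
So row 9 is (cmp030, video, 570); clicks = 570.

570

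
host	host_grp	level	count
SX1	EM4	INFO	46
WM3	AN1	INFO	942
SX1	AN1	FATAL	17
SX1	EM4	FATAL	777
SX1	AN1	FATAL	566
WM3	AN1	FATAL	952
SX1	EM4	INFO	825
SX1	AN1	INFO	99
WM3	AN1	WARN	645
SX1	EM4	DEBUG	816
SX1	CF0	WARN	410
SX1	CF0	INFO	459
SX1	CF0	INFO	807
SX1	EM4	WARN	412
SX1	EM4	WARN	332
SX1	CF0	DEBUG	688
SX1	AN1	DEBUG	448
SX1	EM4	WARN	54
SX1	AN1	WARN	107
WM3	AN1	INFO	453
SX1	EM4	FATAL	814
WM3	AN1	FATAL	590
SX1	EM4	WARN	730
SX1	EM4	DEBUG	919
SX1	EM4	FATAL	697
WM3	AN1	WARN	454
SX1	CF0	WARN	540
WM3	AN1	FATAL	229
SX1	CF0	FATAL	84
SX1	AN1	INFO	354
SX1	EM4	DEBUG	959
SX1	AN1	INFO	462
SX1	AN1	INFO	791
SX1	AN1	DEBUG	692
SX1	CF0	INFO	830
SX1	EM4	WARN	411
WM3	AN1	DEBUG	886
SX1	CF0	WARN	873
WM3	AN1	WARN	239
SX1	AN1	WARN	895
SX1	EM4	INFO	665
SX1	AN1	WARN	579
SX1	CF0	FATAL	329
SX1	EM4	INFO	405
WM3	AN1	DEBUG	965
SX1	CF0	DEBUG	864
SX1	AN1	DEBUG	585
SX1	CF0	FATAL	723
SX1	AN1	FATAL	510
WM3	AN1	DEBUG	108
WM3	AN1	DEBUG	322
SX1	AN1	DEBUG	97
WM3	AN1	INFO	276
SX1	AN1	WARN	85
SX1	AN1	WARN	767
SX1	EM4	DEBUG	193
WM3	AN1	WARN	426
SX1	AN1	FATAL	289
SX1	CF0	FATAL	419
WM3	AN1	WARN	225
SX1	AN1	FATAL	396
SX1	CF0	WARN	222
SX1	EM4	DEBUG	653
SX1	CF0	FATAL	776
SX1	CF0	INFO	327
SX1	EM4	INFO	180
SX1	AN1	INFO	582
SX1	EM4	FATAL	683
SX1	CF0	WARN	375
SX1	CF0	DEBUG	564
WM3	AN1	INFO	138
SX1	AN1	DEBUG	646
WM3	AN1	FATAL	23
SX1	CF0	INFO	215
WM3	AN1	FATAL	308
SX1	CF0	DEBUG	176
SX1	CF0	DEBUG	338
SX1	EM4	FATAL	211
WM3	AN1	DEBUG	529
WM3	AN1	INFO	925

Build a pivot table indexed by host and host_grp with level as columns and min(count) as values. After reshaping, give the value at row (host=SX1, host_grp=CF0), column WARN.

Rows with host=SX1, host_grp=CF0 and level=WARN: count values are 410, 540, 873, 222, 375.
min(410, 540, 873, 222, 375) = 222.

222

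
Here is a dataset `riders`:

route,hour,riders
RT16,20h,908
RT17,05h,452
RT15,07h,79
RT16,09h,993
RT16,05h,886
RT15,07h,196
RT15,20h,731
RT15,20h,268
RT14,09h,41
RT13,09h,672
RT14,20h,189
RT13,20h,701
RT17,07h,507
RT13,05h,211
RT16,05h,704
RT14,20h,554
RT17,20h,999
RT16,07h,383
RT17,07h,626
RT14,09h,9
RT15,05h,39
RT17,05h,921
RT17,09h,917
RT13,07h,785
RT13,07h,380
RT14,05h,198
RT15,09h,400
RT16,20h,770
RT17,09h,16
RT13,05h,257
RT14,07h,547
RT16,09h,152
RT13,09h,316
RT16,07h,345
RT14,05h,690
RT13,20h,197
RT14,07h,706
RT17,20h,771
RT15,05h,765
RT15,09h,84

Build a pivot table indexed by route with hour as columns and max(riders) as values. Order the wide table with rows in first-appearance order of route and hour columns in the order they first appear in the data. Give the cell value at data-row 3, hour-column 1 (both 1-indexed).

731

With rows in first-appearance order of route, row 3 is route=RT15. hour columns in first-appearance order: 20h, 05h, 07h, 09h; column 1 is 20h.
Long rows with route=RT15, hour=20h: max(731, 268) = 731.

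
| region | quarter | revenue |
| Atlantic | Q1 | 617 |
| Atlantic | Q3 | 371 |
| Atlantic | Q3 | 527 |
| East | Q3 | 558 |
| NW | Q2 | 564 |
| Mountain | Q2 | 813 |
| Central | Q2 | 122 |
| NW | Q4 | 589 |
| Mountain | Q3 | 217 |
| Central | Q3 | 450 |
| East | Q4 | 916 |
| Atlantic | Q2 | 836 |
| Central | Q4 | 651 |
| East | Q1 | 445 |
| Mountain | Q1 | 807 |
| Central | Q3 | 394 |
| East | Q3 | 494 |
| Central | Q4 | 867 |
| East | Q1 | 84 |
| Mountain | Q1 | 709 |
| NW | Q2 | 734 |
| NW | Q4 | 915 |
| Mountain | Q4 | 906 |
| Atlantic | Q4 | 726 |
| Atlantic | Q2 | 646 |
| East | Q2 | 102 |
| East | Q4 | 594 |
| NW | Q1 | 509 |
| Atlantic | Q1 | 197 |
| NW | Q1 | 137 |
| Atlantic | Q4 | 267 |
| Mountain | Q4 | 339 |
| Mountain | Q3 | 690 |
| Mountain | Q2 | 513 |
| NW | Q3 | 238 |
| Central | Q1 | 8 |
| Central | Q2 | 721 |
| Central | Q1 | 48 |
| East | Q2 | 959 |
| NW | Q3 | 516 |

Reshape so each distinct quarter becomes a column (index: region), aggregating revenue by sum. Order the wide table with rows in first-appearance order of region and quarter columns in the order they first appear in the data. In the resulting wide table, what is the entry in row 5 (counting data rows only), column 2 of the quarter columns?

844

With rows in first-appearance order of region, row 5 is region=Central. quarter columns in first-appearance order: Q1, Q3, Q2, Q4; column 2 is Q3.
Long rows with region=Central, quarter=Q3: 450 + 394 = 844.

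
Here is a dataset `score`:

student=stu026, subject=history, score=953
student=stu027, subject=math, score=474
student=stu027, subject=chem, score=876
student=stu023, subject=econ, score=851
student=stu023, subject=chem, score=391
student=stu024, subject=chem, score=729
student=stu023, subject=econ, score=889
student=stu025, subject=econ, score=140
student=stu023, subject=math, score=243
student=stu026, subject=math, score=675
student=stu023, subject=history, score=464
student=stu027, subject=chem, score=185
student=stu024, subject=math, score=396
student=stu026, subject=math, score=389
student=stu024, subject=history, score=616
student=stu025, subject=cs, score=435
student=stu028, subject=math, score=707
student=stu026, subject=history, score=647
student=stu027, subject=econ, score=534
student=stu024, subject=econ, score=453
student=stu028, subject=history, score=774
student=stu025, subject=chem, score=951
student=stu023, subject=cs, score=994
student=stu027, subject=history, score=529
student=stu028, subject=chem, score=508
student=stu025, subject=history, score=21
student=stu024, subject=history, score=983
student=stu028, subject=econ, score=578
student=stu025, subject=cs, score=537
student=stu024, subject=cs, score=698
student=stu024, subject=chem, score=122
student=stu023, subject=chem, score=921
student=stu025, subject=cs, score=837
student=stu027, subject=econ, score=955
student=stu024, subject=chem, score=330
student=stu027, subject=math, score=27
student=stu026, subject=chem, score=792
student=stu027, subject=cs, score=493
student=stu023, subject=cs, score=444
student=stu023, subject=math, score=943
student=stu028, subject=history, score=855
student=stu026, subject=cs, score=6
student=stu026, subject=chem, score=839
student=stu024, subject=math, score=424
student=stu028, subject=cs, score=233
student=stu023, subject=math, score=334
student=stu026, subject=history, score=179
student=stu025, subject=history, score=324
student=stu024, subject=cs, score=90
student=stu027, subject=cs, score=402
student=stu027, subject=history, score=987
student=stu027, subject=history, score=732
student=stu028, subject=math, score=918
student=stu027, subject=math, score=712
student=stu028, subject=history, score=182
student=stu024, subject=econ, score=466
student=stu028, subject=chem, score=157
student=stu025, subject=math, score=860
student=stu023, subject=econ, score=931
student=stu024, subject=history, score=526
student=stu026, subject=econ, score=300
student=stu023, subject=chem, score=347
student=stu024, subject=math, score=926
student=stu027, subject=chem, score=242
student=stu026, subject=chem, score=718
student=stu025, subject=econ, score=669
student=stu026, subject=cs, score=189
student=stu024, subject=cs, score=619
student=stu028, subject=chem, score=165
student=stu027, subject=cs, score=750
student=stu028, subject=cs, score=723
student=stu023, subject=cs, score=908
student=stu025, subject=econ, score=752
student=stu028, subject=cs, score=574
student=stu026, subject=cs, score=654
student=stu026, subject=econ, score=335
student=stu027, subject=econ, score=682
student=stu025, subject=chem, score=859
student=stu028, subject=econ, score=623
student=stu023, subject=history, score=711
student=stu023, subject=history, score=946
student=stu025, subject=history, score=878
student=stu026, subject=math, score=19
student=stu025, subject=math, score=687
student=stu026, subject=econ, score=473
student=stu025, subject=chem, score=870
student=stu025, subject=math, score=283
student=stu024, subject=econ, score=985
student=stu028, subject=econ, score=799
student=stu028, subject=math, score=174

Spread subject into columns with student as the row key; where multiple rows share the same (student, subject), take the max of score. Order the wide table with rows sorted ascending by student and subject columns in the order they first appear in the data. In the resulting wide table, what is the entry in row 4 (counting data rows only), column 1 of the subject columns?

953

With rows sorted ascending by student, row 4 is student=stu026. subject columns in first-appearance order: history, math, chem, econ, cs; column 1 is history.
Long rows with student=stu026, subject=history: max(953, 647, 179) = 953.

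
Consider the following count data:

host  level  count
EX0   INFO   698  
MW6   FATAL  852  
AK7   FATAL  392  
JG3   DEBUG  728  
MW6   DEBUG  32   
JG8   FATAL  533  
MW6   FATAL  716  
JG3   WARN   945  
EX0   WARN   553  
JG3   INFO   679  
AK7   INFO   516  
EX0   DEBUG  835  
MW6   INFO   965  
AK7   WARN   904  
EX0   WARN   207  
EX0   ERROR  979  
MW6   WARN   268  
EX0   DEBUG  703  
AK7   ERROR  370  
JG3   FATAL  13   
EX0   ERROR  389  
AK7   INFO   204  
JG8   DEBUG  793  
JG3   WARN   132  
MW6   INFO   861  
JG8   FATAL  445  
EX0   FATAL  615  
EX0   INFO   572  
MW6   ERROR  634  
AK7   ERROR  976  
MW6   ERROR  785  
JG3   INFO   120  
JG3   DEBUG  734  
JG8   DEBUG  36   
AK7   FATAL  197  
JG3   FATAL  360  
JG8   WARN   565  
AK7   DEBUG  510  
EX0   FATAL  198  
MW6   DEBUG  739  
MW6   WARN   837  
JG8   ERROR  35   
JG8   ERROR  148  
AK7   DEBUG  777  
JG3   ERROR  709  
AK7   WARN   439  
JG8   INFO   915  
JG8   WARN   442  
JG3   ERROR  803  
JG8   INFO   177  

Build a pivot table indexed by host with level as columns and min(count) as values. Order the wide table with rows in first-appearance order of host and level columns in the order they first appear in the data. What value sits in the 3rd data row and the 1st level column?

With rows in first-appearance order of host, row 3 is host=AK7. level columns in first-appearance order: INFO, FATAL, DEBUG, WARN, ERROR; column 1 is INFO.
Long rows with host=AK7, level=INFO: min(516, 204) = 204.

204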